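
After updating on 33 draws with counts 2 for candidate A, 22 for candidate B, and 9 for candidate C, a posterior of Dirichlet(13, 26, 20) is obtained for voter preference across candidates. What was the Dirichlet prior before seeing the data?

For a Dirichlet(α) prior with multinomial counts c, the posterior is Dirichlet(α + c) componentwise.
Subtract each count from the matching posterior parameter: 13−2=11, 26−22=4, 20−9=11.

Dirichlet(11, 4, 11)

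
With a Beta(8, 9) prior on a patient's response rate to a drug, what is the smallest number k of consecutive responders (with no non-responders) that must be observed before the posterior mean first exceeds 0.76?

k = 21

After k responders and 0 non-responders the posterior is Beta(8+k, 9), with mean (8+k)/(8+9+k).
Set (8+k)/(17+k) > 0.76 and solve: k > (0.76·17 − 8)/(1 − 0.76) = 20.500.
The smallest integer exceeding 20.500 is 21, and checking k=21: (29)/(38) = 0.7632 > 0.76.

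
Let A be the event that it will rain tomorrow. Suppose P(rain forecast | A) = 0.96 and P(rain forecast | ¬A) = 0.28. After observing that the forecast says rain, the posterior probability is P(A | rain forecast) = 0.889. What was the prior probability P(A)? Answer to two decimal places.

P(A) = 0.70

Bayes' rule in odds form gives O(A|E) = O(A)·[P(E|A)/P(E|¬A)], hence O(A) = O(A|E)/LR.
Posterior odds = 0.889/(1−0.889) = 8.0090. LR = 0.96/0.28 = 3.4286.
Prior odds = 8.0090/3.4286 = 2.3359, so P(A) = 2.3359/(1+2.3359) ≈ 0.70.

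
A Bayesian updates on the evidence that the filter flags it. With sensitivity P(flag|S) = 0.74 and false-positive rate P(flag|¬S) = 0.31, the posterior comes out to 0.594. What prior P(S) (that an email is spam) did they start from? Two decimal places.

P(S) = 0.38

Bayes' rule in odds form gives O(S|E) = O(S)·[P(E|S)/P(E|¬S)], hence O(S) = O(S|E)/LR.
Posterior odds = 0.594/(1−0.594) = 1.4631. LR = 0.74/0.31 = 2.3871.
Prior odds = 1.4631/2.3871 = 0.6129, so P(S) = 0.6129/(1+0.6129) ≈ 0.38.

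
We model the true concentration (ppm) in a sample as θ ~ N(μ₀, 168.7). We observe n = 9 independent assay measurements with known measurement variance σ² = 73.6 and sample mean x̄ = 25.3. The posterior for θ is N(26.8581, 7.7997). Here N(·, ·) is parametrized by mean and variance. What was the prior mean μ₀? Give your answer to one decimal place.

μ₀ = 59.0

With known observation variance, the Normal–Normal posterior has precision τ_n = τ₀ + n/σ² and mean μ_n = (τ₀μ₀ + (n/σ²)x̄)/τ_n.
Here τ₀ = 1/168.7 = 0.005928 and τ_data = 9/73.6 = 0.122283, so τ_n = 0.128211.
Rearranging for μ₀: μ₀ = (μ_n·τ_n − τ_data·x̄)/τ₀ = (26.8581·0.128211 − 0.122283·25.3) / 0.005928 = 0.349744/0.005928 ≈ 59.0.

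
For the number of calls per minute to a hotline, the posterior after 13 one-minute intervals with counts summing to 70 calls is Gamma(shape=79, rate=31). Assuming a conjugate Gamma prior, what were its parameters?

A Gamma(α, β) prior (rate parametrization) on a Poisson rate with n observations summing to S gives posterior Gamma(α+S, β+n).
So α = 79 − 70 = 9 and β = 31 − 13 = 18.

Gamma(shape=9, rate=18)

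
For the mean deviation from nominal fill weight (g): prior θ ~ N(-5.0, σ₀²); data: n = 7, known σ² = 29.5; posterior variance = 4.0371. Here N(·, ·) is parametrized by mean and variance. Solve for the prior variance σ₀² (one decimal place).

σ₀² = 96.0

Posterior precision equals prior precision plus data precision: 1/σ_n² = 1/σ₀² + n/σ².
So 1/σ₀² = 1/4.0371 − 7/29.5 = 0.247703 − 0.237288 = 0.010415.
Hence σ₀² = 1/0.010415 ≈ 96.0.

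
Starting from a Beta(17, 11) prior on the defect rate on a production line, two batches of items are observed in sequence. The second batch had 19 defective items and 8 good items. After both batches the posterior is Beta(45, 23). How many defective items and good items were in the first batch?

9 defective items and 4 good items

Because Beta–binomial updating is additive in the counts, the combined data contributed (α_post−α_prior, β_post−β_prior) successes and failures.
Total across both batches: 45−17=28 defective items, 23−11=12 good items.
Subtract the second batch: 28−19=9 defective items and 12−8=4 good items.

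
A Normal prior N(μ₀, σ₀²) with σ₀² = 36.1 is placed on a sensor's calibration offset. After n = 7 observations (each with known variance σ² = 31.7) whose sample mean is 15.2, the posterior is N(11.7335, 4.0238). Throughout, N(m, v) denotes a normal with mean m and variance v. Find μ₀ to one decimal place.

With known observation variance, the Normal–Normal posterior has precision τ_n = τ₀ + n/σ² and mean μ_n = (τ₀μ₀ + (n/σ²)x̄)/τ_n.
Here τ₀ = 1/36.1 = 0.027701 and τ_data = 7/31.7 = 0.220820, so τ_n = 0.248521.
Rearranging for μ₀: μ₀ = (μ_n·τ_n − τ_data·x̄)/τ₀ = (11.7335·0.248521 − 0.220820·15.2) / 0.027701 = -0.440443/0.027701 ≈ -15.9.

μ₀ = -15.9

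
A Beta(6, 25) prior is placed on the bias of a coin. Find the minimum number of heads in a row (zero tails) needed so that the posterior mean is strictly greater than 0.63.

k = 37

After k heads and 0 tails the posterior is Beta(6+k, 25), with mean (6+k)/(6+25+k).
Set (6+k)/(31+k) > 0.63 and solve: k > (0.63·31 − 6)/(1 − 0.63) = 36.568.
The smallest integer exceeding 36.568 is 37, and checking k=37: (43)/(68) = 0.6324 > 0.63.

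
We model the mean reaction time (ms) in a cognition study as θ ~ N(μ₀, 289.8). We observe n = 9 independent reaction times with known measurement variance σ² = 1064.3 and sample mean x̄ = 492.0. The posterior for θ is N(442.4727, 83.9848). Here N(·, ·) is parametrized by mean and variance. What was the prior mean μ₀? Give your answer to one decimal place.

μ₀ = 321.1

The posterior mean is a precision-weighted average: μ_n = (τ₀μ₀ + τ_data·x̄)/(τ₀+τ_data), with τ₀=1/σ₀² and τ_data=n/σ².
Here τ₀ = 1/289.8 = 0.003451 and τ_data = 9/1064.3 = 0.008456, so τ_n = 0.011907.
Rearranging for μ₀: μ₀ = (μ_n·τ_n − τ_data·x̄)/τ₀ = (442.4727·0.011907 − 0.008456·492.0) / 0.003451 = 1.108170/0.003451 ≈ 321.1.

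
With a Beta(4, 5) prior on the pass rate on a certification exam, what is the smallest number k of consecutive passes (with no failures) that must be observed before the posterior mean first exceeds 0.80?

After k passes and 0 failures the posterior is Beta(4+k, 5), with mean (4+k)/(4+5+k).
Set (4+k)/(9+k) > 0.80 and solve: k > (0.80·9 − 4)/(1 − 0.80) = 16.000.
The smallest integer exceeding 16.000 is 17, and checking k=17: (21)/(26) = 0.8077 > 0.80.

k = 17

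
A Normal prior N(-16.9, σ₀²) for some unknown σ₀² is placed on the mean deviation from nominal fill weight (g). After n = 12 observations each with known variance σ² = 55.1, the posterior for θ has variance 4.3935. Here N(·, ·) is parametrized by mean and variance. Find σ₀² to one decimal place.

σ₀² = 101.8

Posterior precision equals prior precision plus data precision: 1/σ_n² = 1/σ₀² + n/σ².
So 1/σ₀² = 1/4.3935 − 12/55.1 = 0.227609 − 0.217786 = 0.009823.
Hence σ₀² = 1/0.009823 ≈ 101.8.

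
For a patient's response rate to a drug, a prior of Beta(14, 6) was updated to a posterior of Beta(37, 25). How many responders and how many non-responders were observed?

23 responders and 19 non-responders

Under Beta–binomial conjugacy the posterior parameters are (a+s, b+f).
So s = 37 − 14 = 23 and f = 25 − 6 = 19.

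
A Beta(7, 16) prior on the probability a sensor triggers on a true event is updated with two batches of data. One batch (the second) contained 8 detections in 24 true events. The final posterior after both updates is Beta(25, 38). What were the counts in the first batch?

10 detections and 6 misses

Sequential conjugate updates are equivalent to a single update on the pooled data, so total successes = posterior α − prior α and total failures = posterior β − prior β.
Total across both batches: 25−7=18 detections, 38−16=22 misses.
Subtract the second batch: 18−8=10 detections and 22−16=6 misses.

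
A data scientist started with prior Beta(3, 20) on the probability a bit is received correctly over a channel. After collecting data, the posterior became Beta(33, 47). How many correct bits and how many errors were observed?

Beta is conjugate to the binomial likelihood: posterior = Beta(a+s, b+f).
So s = 33 − 3 = 30 and f = 47 − 20 = 27.

30 correct bits and 27 errors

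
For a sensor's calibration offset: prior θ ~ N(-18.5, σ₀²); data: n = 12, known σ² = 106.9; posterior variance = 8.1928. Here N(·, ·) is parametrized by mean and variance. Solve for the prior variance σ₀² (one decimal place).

σ₀² = 102.0

Posterior precision equals prior precision plus data precision: 1/σ_n² = 1/σ₀² + n/σ².
So 1/σ₀² = 1/8.1928 − 12/106.9 = 0.122058 − 0.112254 = 0.009804.
Hence σ₀² = 1/0.009804 ≈ 102.0.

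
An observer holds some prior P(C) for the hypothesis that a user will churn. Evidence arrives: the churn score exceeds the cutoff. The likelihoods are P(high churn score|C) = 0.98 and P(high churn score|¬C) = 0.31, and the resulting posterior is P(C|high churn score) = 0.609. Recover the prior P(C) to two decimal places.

In odds form, posterior odds = prior odds × likelihood ratio, so prior odds = posterior odds ÷ LR.
Posterior odds = 0.609/(1−0.609) = 1.5575. LR = 0.98/0.31 = 3.1613.
Prior odds = 1.5575/3.1613 = 0.4927, so P(C) = 0.4927/(1+0.4927) ≈ 0.33.

P(C) = 0.33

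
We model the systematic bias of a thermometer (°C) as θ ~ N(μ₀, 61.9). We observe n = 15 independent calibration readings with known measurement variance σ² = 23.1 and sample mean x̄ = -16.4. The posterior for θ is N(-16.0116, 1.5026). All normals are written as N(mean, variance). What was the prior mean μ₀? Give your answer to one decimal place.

With known observation variance, the Normal–Normal posterior has precision τ_n = τ₀ + n/σ² and mean μ_n = (τ₀μ₀ + (n/σ²)x̄)/τ_n.
Here τ₀ = 1/61.9 = 0.016155 and τ_data = 15/23.1 = 0.649351, so τ_n = 0.665506.
Rearranging for μ₀: μ₀ = (μ_n·τ_n − τ_data·x̄)/τ₀ = (-16.0116·0.665506 − 0.649351·-16.4) / 0.016155 = -0.006459/0.016155 ≈ -0.4.

μ₀ = -0.4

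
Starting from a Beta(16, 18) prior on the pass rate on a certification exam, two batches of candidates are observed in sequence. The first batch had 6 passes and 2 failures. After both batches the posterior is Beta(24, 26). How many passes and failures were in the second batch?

2 passes and 6 failures

Sequential conjugate updates are equivalent to a single update on the pooled data, so total successes = posterior α − prior α and total failures = posterior β − prior β.
Total across both batches: 24−16=8 passes, 26−18=8 failures.
Subtract the first batch: 8−6=2 passes and 8−2=6 failures.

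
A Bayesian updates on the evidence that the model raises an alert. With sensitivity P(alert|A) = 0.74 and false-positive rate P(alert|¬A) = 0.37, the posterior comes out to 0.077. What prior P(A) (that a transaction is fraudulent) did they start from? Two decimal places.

P(A) = 0.04

Bayes' rule in odds form gives O(A|E) = O(A)·[P(E|A)/P(E|¬A)], hence O(A) = O(A|E)/LR.
Posterior odds = 0.077/(1−0.077) = 0.0834. LR = 0.74/0.37 = 2.0000.
Prior odds = 0.0834/2.0000 = 0.0417, so P(A) = 0.0417/(1+0.0417) ≈ 0.04.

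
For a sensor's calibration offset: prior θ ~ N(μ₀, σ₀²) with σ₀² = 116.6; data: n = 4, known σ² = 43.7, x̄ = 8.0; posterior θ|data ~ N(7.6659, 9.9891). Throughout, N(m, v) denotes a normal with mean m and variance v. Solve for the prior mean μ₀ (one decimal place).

With known observation variance, the Normal–Normal posterior has precision τ_n = τ₀ + n/σ² and mean μ_n = (τ₀μ₀ + (n/σ²)x̄)/τ_n.
Here τ₀ = 1/116.6 = 0.008576 and τ_data = 4/43.7 = 0.091533, so τ_n = 0.100109.
Rearranging for μ₀: μ₀ = (μ_n·τ_n − τ_data·x̄)/τ₀ = (7.6659·0.100109 − 0.091533·8.0) / 0.008576 = 0.035162/0.008576 ≈ 4.1.

μ₀ = 4.1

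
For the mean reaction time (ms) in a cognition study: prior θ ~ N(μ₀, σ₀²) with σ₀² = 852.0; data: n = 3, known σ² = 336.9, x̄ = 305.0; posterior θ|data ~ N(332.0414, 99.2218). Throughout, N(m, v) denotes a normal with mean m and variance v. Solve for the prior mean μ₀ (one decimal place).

μ₀ = 537.2

The posterior mean is a precision-weighted average: μ_n = (τ₀μ₀ + τ_data·x̄)/(τ₀+τ_data), with τ₀=1/σ₀² and τ_data=n/σ².
Here τ₀ = 1/852.0 = 0.001174 and τ_data = 3/336.9 = 0.008905, so τ_n = 0.010079.
Rearranging for μ₀: μ₀ = (μ_n·τ_n − τ_data·x̄)/τ₀ = (332.0414·0.010079 − 0.008905·305.0) / 0.001174 = 0.630620/0.001174 ≈ 537.2.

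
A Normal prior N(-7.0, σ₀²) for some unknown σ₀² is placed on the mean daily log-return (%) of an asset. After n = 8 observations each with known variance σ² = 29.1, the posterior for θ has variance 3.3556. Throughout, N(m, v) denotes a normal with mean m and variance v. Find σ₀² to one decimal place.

σ₀² = 43.3

For the Normal–Normal model with known σ², precisions add: τ_n = τ₀ + n/σ².
So 1/σ₀² = 1/3.3556 − 8/29.1 = 0.298009 − 0.274914 = 0.023095.
Hence σ₀² = 1/0.023095 ≈ 43.3.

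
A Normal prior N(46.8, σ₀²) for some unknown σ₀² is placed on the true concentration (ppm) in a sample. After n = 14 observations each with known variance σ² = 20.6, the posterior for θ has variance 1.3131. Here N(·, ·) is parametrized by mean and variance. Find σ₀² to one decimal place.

For the Normal–Normal model with known σ², precisions add: τ_n = τ₀ + n/σ².
So 1/σ₀² = 1/1.3131 − 14/20.6 = 0.761557 − 0.679612 = 0.081945.
Hence σ₀² = 1/0.081945 ≈ 12.2.

σ₀² = 12.2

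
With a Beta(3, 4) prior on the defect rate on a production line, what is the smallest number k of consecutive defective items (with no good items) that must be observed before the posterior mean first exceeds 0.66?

k = 5

After k defective items and 0 good items the posterior is Beta(3+k, 4), with mean (3+k)/(3+4+k).
Set (3+k)/(7+k) > 0.66 and solve: k > (0.66·7 − 3)/(1 − 0.66) = 4.765.
The smallest integer exceeding 4.765 is 5.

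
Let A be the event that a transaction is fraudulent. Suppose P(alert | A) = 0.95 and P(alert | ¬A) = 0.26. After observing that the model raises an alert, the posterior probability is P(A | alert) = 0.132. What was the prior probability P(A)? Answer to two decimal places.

P(A) = 0.04

Bayes' rule in odds form gives O(A|E) = O(A)·[P(E|A)/P(E|¬A)], hence O(A) = O(A|E)/LR.
Posterior odds = 0.132/(1−0.132) = 0.1521. LR = 0.95/0.26 = 3.6538.
Prior odds = 0.1521/3.6538 = 0.0416, so P(A) = 0.0416/(1+0.0416) ≈ 0.04.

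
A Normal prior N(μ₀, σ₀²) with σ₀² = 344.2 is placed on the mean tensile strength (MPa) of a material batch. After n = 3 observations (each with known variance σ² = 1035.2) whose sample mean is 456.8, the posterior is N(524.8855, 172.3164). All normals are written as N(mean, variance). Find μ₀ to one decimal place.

μ₀ = 592.8

With known observation variance, the Normal–Normal posterior has precision τ_n = τ₀ + n/σ² and mean μ_n = (τ₀μ₀ + (n/σ²)x̄)/τ_n.
Here τ₀ = 1/344.2 = 0.002905 and τ_data = 3/1035.2 = 0.002898, so τ_n = 0.005803.
Rearranging for μ₀: μ₀ = (μ_n·τ_n − τ_data·x̄)/τ₀ = (524.8855·0.005803 − 0.002898·456.8) / 0.002905 = 1.722104/0.002905 ≈ 592.8.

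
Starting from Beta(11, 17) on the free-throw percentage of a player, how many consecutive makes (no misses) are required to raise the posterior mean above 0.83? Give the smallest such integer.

k = 73

After k makes and 0 misses the posterior is Beta(11+k, 17), with mean (11+k)/(11+17+k).
Set (11+k)/(28+k) > 0.83 and solve: k > (0.83·28 − 11)/(1 − 0.83) = 72.000.
The smallest integer exceeding 72.000 is 73, and checking k=73: (84)/(101) = 0.8317 > 0.83.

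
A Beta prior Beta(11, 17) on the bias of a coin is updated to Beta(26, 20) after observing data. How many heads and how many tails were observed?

A Beta(α, β) prior with s successes and f failures in binomial data gives a Beta(α+s, β+f) posterior.
Match parameters: s=26−11=15, f=20−17=3.

15 heads and 3 tails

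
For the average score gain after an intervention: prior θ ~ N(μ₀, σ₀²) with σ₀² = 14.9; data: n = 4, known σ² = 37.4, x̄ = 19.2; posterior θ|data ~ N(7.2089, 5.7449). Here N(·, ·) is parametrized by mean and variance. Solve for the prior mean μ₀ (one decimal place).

μ₀ = -11.9

With known observation variance, the Normal–Normal posterior has precision τ_n = τ₀ + n/σ² and mean μ_n = (τ₀μ₀ + (n/σ²)x̄)/τ_n.
Here τ₀ = 1/14.9 = 0.067114 and τ_data = 4/37.4 = 0.106952, so τ_n = 0.174066.
Rearranging for μ₀: μ₀ = (μ_n·τ_n − τ_data·x̄)/τ₀ = (7.2089·0.174066 − 0.106952·19.2) / 0.067114 = -0.798654/0.067114 ≈ -11.9.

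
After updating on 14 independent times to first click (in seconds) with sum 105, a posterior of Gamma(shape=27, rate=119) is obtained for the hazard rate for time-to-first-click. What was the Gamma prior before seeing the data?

Gamma(shape=13, rate=14)

For an exponential likelihood with a Gamma(α, β) prior on the rate, n observations with total T give posterior Gamma(α+n, β+T).
So α = 27 − 14 = 13 and β = 119 − 105 = 14.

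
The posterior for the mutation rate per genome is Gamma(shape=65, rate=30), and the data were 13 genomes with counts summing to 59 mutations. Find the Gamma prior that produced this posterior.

Gamma–Poisson conjugacy: posterior shape = α + Σxᵢ, posterior rate = β + n.
So α = 65 − 59 = 6 and β = 30 − 13 = 17.

Gamma(shape=6, rate=17)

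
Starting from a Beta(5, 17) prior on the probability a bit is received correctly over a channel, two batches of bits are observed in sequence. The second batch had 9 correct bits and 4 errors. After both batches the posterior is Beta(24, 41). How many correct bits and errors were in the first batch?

10 correct bits and 20 errors

Because Beta–binomial updating is additive in the counts, the combined data contributed (α_post−α_prior, β_post−β_prior) successes and failures.
Total across both batches: 24−5=19 correct bits, 41−17=24 errors.
Subtract the second batch: 19−9=10 correct bits and 24−4=20 errors.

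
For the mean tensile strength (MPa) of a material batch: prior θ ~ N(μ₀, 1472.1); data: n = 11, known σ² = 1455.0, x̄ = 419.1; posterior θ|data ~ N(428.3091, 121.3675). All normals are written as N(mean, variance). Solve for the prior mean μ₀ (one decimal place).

With known observation variance, the Normal–Normal posterior has precision τ_n = τ₀ + n/σ² and mean μ_n = (τ₀μ₀ + (n/σ²)x̄)/τ_n.
Here τ₀ = 1/1472.1 = 0.000679 and τ_data = 11/1455.0 = 0.007560, so τ_n = 0.008239.
Rearranging for μ₀: μ₀ = (μ_n·τ_n − τ_data·x̄)/τ₀ = (428.3091·0.008239 − 0.007560·419.1) / 0.000679 = 0.360443/0.000679 ≈ 530.8.

μ₀ = 530.8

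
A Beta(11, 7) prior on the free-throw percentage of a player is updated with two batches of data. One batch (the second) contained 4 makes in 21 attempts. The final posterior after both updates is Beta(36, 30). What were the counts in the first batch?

Because Beta–binomial updating is additive in the counts, the combined data contributed (α_post−α_prior, β_post−β_prior) successes and failures.
Total across both batches: 36−11=25 makes, 30−7=23 misses.
Subtract the second batch: 25−4=21 makes and 23−17=6 misses.

21 makes and 6 misses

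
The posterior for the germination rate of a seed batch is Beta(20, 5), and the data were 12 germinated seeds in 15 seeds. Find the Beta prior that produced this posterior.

Beta(8, 2)

Under Beta–binomial conjugacy the posterior parameters are (α+s, β+f).
So α = 20 − 12 = 8 and β = 5 − 3 = 2.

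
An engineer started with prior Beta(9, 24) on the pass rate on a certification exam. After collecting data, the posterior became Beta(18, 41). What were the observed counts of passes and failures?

Under Beta–binomial conjugacy the posterior parameters are (α+s, β+f).
Match parameters: s=18−9=9, f=41−24=17.

9 passes and 17 failures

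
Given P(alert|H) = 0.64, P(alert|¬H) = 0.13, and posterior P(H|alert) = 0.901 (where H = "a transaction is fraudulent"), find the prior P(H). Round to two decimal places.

P(H) = 0.65

In odds form, posterior odds = prior odds × likelihood ratio, so prior odds = posterior odds ÷ LR.
Posterior odds = 0.901/(1−0.901) = 9.1010. LR = 0.64/0.13 = 4.9231.
Prior odds = 9.1010/4.9231 = 1.8486, so P(H) = 1.8486/(1+1.8486) ≈ 0.65.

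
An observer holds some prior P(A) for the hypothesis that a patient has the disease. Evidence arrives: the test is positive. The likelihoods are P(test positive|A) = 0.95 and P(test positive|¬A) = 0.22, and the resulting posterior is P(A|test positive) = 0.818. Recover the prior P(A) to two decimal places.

Bayes' rule in odds form gives O(A|E) = O(A)·[P(E|A)/P(E|¬A)], hence O(A) = O(A|E)/LR.
Posterior odds = 0.818/(1−0.818) = 4.4945. LR = 0.95/0.22 = 4.3182.
Prior odds = 4.4945/4.3182 = 1.0408, so P(A) = 1.0408/(1+1.0408) ≈ 0.51.

P(A) = 0.51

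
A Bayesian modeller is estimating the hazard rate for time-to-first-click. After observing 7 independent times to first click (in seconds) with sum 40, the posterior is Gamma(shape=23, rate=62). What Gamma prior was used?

Gamma–exponential conjugacy: posterior shape = α + n, posterior rate = β + Σtᵢ.
So α = 23 − 7 = 16 and β = 62 − 40 = 22.

Gamma(shape=16, rate=22)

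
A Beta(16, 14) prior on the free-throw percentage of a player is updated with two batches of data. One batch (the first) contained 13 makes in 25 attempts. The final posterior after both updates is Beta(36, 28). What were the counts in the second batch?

Sequential conjugate updates are equivalent to a single update on the pooled data, so total successes = posterior α − prior α and total failures = posterior β − prior β.
Total across both batches: 36−16=20 makes, 28−14=14 misses.
Subtract the first batch: 20−13=7 makes and 14−12=2 misses.

7 makes and 2 misses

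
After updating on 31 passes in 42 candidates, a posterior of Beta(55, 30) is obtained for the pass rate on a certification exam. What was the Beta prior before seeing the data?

A Beta(α, β) prior with s successes and f failures in binomial data gives a Beta(α+s, β+f) posterior.
So α = 55 − 31 = 24 and β = 30 − 11 = 19.

Beta(24, 19)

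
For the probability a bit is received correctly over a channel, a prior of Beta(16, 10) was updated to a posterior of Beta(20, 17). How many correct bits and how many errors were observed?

4 correct bits and 7 errors

Beta is conjugate to the binomial likelihood: posterior = Beta(α+s, β+f).
Match parameters: s=20−16=4, f=17−10=7.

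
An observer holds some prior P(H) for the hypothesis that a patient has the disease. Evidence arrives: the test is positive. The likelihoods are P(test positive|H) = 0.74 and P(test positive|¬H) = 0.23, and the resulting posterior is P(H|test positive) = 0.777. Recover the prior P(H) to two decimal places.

P(H) = 0.52

Bayes' rule in odds form gives O(H|E) = O(H)·[P(E|H)/P(E|¬H)], hence O(H) = O(H|E)/LR.
Posterior odds = 0.777/(1−0.777) = 3.4843. LR = 0.74/0.23 = 3.2174.
Prior odds = 3.4843/3.2174 = 1.0830, so P(H) = 1.0830/(1+1.0830) ≈ 0.52.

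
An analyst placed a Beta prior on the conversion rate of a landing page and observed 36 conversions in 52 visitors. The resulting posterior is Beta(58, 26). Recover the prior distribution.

Beta(22, 10)

Beta is conjugate to the binomial likelihood: posterior = Beta(a+s, b+f).
Subtract the data counts: 58−36=22, 26−16=10.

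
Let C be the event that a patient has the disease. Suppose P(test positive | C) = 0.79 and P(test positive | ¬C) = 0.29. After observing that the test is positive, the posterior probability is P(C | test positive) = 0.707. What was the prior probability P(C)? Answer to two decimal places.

P(C) = 0.47

Bayes' rule in odds form gives O(C|E) = O(C)·[P(E|C)/P(E|¬C)], hence O(C) = O(C|E)/LR.
Posterior odds = 0.707/(1−0.707) = 2.4130. LR = 0.79/0.29 = 2.7241.
Prior odds = 2.4130/2.7241 = 0.8858, so P(C) = 0.8858/(1+0.8858) ≈ 0.47.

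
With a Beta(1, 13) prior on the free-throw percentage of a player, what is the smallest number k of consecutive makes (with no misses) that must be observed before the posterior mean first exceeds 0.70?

k = 30

After k makes and 0 misses the posterior is Beta(1+k, 13), with mean (1+k)/(1+13+k).
Set (1+k)/(14+k) > 0.70 and solve: k > (0.70·14 − 1)/(1 − 0.70) = 29.333.
The smallest integer exceeding 29.333 is 30, and checking k=30: (31)/(44) = 0.7045 > 0.70.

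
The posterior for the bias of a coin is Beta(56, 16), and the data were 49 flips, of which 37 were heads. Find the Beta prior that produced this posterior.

Beta(19, 4)

Beta is conjugate to the binomial likelihood: posterior = Beta(a+s, b+f).
Subtract the data counts: 56−37=19, 16−12=4.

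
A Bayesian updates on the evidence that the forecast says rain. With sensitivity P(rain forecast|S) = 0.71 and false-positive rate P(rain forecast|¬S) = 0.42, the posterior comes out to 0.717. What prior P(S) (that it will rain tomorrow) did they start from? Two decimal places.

Bayes' rule in odds form gives O(S|E) = O(S)·[P(E|S)/P(E|¬S)], hence O(S) = O(S|E)/LR.
Posterior odds = 0.717/(1−0.717) = 2.5336. LR = 0.71/0.42 = 1.6905.
Prior odds = 2.5336/1.6905 = 1.4987, so P(S) = 1.4987/(1+1.4987) ≈ 0.60.

P(S) = 0.60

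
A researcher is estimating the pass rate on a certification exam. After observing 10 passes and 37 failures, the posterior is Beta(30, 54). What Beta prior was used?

Under Beta–binomial conjugacy the posterior parameters are (α+s, β+f).
Subtract the data counts: 30−10=20, 54−37=17.

Beta(20, 17)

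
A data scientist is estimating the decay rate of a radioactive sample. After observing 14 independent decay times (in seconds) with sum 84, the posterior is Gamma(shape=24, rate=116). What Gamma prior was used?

For an exponential likelihood with a Gamma(α, β) prior on the rate, n observations with total T give posterior Gamma(α+n, β+T).
So α = 24 − 14 = 10 and β = 116 − 84 = 32.

Gamma(shape=10, rate=32)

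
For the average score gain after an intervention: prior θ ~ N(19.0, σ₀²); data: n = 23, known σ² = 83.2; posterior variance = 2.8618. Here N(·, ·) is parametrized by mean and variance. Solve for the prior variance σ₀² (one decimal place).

σ₀² = 13.7

For the Normal–Normal model with known σ², precisions add: τ_n = τ₀ + n/σ².
So 1/σ₀² = 1/2.8618 − 23/83.2 = 0.349430 − 0.276442 = 0.072988.
Hence σ₀² = 1/0.072988 ≈ 13.7.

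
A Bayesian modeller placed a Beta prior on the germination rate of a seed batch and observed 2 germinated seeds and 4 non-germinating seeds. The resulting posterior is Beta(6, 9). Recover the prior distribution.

Beta is conjugate to the binomial likelihood: posterior = Beta(a+s, b+f).
So a = 6 − 2 = 4 and b = 9 − 4 = 5.

Beta(4, 5)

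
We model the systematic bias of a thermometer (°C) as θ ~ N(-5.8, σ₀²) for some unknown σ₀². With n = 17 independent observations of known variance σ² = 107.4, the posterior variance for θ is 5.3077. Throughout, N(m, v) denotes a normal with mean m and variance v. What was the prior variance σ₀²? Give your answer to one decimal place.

σ₀² = 33.2

For the Normal–Normal model with known σ², precisions add: τ_n = τ₀ + n/σ².
So 1/σ₀² = 1/5.3077 − 17/107.4 = 0.188406 − 0.158287 = 0.030119.
Hence σ₀² = 1/0.030119 ≈ 33.2.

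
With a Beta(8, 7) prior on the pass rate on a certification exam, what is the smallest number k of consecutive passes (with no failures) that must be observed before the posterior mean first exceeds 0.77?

k = 16

After k passes and 0 failures the posterior is Beta(8+k, 7), with mean (8+k)/(8+7+k).
Set (8+k)/(15+k) > 0.77 and solve: k > (0.77·15 − 8)/(1 − 0.77) = 15.435.
The smallest integer exceeding 15.435 is 16, and checking k=16: (24)/(31) = 0.7742 > 0.77.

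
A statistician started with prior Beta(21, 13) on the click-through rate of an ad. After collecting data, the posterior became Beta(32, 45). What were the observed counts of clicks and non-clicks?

Beta is conjugate to the binomial likelihood: posterior = Beta(a+s, b+f).
So s = 32 − 21 = 11 and f = 45 − 13 = 32.

11 clicks and 32 non-clicks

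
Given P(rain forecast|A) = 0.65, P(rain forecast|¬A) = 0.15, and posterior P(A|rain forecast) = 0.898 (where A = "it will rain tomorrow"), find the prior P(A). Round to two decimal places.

In odds form, posterior odds = prior odds × likelihood ratio, so prior odds = posterior odds ÷ LR.
Posterior odds = 0.898/(1−0.898) = 8.8039. LR = 0.65/0.15 = 4.3333.
Prior odds = 8.8039/4.3333 = 2.0317, so P(A) = 2.0317/(1+2.0317) ≈ 0.67.

P(A) = 0.67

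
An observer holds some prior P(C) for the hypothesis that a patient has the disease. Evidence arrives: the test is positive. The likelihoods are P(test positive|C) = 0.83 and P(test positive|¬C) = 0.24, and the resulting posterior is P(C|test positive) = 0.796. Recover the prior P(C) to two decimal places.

In odds form, posterior odds = prior odds × likelihood ratio, so prior odds = posterior odds ÷ LR.
Posterior odds = 0.796/(1−0.796) = 3.9020. LR = 0.83/0.24 = 3.4583.
Prior odds = 3.9020/3.4583 = 1.1283, so P(C) = 1.1283/(1+1.1283) ≈ 0.53.

P(C) = 0.53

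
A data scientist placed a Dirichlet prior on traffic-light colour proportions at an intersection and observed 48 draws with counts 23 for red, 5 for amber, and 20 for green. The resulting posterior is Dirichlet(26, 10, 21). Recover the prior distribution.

Dirichlet(3, 5, 1)

For a Dirichlet(α) prior with multinomial counts c, the posterior is Dirichlet(α + c) componentwise.
Subtract each count from the matching posterior parameter: 26−23=3, 10−5=5, 21−20=1.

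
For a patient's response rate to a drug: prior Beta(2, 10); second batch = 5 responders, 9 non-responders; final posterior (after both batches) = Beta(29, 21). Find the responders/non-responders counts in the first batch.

Sequential conjugate updates are equivalent to a single update on the pooled data, so total successes = posterior α − prior α and total failures = posterior β − prior β.
Total across both batches: 29−2=27 responders, 21−10=11 non-responders.
Subtract the second batch: 27−5=22 responders and 11−9=2 non-responders.

22 responders and 2 non-responders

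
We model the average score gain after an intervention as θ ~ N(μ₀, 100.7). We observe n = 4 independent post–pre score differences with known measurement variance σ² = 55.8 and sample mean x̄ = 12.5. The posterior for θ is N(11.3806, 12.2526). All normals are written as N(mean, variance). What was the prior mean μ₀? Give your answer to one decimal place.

The posterior mean is a precision-weighted average: μ_n = (τ₀μ₀ + τ_data·x̄)/(τ₀+τ_data), with τ₀=1/σ₀² and τ_data=n/σ².
Here τ₀ = 1/100.7 = 0.009930 and τ_data = 4/55.8 = 0.071685, so τ_n = 0.081615.
Rearranging for μ₀: μ₀ = (μ_n·τ_n − τ_data·x̄)/τ₀ = (11.3806·0.081615 − 0.071685·12.5) / 0.009930 = 0.032765/0.009930 ≈ 3.3.

μ₀ = 3.3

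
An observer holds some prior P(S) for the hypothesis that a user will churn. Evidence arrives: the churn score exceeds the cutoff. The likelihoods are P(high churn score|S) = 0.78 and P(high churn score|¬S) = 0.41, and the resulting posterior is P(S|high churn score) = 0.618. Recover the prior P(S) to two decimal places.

P(S) = 0.46

Bayes' rule in odds form gives O(S|E) = O(S)·[P(E|S)/P(E|¬S)], hence O(S) = O(S|E)/LR.
Posterior odds = 0.618/(1−0.618) = 1.6178. LR = 0.78/0.41 = 1.9024.
Prior odds = 1.6178/1.9024 = 0.8504, so P(S) = 0.8504/(1+0.8504) ≈ 0.46.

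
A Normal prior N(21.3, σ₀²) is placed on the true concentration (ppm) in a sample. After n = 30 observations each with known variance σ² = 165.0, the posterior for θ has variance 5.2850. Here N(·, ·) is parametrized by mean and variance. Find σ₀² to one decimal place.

Posterior precision equals prior precision plus data precision: 1/σ_n² = 1/σ₀² + n/σ².
So 1/σ₀² = 1/5.2850 − 30/165.0 = 0.189215 − 0.181818 = 0.007397.
Hence σ₀² = 1/0.007397 ≈ 135.2.

σ₀² = 135.2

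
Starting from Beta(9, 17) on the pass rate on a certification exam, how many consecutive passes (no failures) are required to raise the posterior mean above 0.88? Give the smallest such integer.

After k passes and 0 failures the posterior is Beta(9+k, 17), with mean (9+k)/(9+17+k).
Set (9+k)/(26+k) > 0.88 and solve: k > (0.88·26 − 9)/(1 − 0.88) = 115.667.
The smallest integer exceeding 115.667 is 116.

k = 116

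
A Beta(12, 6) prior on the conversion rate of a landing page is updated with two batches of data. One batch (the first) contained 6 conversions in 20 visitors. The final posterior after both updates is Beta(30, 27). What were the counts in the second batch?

Because Beta–binomial updating is additive in the counts, the combined data contributed (α_post−α_prior, β_post−β_prior) successes and failures.
Total across both batches: 30−12=18 conversions, 27−6=21 bounces.
Subtract the first batch: 18−6=12 conversions and 21−14=7 bounces.

12 conversions and 7 bounces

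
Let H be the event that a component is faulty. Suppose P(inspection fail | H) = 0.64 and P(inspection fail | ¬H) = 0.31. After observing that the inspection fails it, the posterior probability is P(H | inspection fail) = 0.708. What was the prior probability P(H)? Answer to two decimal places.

In odds form, posterior odds = prior odds × likelihood ratio, so prior odds = posterior odds ÷ LR.
Posterior odds = 0.708/(1−0.708) = 2.4247. LR = 0.64/0.31 = 2.0645.
Prior odds = 2.4247/2.0645 = 1.1745, so P(H) = 1.1745/(1+1.1745) ≈ 0.54.

P(H) = 0.54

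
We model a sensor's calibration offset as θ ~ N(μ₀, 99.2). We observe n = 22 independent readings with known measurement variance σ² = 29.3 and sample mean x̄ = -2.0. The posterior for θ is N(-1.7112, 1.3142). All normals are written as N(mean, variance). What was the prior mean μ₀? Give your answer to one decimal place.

With known observation variance, the Normal–Normal posterior has precision τ_n = τ₀ + n/σ² and mean μ_n = (τ₀μ₀ + (n/σ²)x̄)/τ_n.
Here τ₀ = 1/99.2 = 0.010081 and τ_data = 22/29.3 = 0.750853, so τ_n = 0.760934.
Rearranging for μ₀: μ₀ = (μ_n·τ_n − τ_data·x̄)/τ₀ = (-1.7112·0.760934 − 0.750853·-2.0) / 0.010081 = 0.199596/0.010081 ≈ 19.8.

μ₀ = 19.8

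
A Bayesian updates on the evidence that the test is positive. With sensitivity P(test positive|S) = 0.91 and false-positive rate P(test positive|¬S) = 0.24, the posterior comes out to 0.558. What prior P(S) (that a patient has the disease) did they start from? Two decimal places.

In odds form, posterior odds = prior odds × likelihood ratio, so prior odds = posterior odds ÷ LR.
Posterior odds = 0.558/(1−0.558) = 1.2624. LR = 0.91/0.24 = 3.7917.
Prior odds = 1.2624/3.7917 = 0.3329, so P(S) = 0.3329/(1+0.3329) ≈ 0.25.

P(S) = 0.25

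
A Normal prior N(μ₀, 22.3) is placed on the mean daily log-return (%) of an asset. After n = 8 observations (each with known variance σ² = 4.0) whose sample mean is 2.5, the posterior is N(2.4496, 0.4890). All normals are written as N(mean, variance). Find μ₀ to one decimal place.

μ₀ = 0.2

The posterior mean is a precision-weighted average: μ_n = (τ₀μ₀ + τ_data·x̄)/(τ₀+τ_data), with τ₀=1/σ₀² and τ_data=n/σ².
Here τ₀ = 1/22.3 = 0.044843 and τ_data = 8/4.0 = 2.000000, so τ_n = 2.044843.
Rearranging for μ₀: μ₀ = (μ_n·τ_n − τ_data·x̄)/τ₀ = (2.4496·2.044843 − 2.000000·2.5) / 0.044843 = 0.009047/0.044843 ≈ 0.2.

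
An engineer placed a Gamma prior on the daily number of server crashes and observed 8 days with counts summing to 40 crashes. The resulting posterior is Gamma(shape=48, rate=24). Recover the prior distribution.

Gamma(shape=8, rate=16)

Gamma–Poisson conjugacy: posterior shape = α + Σxᵢ, posterior rate = β + n.
So α = 48 − 40 = 8 and β = 24 − 8 = 16.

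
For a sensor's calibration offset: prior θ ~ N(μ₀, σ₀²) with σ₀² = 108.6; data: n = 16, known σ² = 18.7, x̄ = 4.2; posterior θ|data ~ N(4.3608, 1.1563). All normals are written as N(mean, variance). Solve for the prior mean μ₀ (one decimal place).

μ₀ = 19.3

With known observation variance, the Normal–Normal posterior has precision τ_n = τ₀ + n/σ² and mean μ_n = (τ₀μ₀ + (n/σ²)x̄)/τ_n.
Here τ₀ = 1/108.6 = 0.009208 and τ_data = 16/18.7 = 0.855615, so τ_n = 0.864823.
Rearranging for μ₀: μ₀ = (μ_n·τ_n − τ_data·x̄)/τ₀ = (4.3608·0.864823 − 0.855615·4.2) / 0.009208 = 0.177737/0.009208 ≈ 19.3.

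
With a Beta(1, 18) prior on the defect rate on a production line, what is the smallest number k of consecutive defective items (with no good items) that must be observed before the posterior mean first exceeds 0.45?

After k defective items and 0 good items the posterior is Beta(1+k, 18), with mean (1+k)/(1+18+k).
Set (1+k)/(19+k) > 0.45 and solve: k > (0.45·19 − 1)/(1 − 0.45) = 13.727.
The smallest integer exceeding 13.727 is 14, and checking k=14: (15)/(33) = 0.4545 > 0.45.

k = 14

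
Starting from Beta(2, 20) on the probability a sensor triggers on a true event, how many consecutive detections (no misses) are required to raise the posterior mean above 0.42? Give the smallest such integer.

k = 13

After k detections and 0 misses the posterior is Beta(2+k, 20), with mean (2+k)/(2+20+k).
Set (2+k)/(22+k) > 0.42 and solve: k > (0.42·22 − 2)/(1 − 0.42) = 12.483.
The smallest integer exceeding 12.483 is 13.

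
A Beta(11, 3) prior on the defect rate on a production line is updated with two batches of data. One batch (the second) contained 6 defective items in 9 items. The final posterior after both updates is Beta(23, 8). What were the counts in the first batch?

6 defective items and 2 good items

Because Beta–binomial updating is additive in the counts, the combined data contributed (α_post−α_prior, β_post−β_prior) successes and failures.
Total across both batches: 23−11=12 defective items, 8−3=5 good items.
Subtract the second batch: 12−6=6 defective items and 5−3=2 good items.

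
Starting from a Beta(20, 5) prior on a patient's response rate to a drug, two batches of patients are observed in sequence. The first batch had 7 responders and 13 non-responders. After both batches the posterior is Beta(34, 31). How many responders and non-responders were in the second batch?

7 responders and 13 non-responders

Because Beta–binomial updating is additive in the counts, the combined data contributed (α_post−α_prior, β_post−β_prior) successes and failures.
Total across both batches: 34−20=14 responders, 31−5=26 non-responders.
Subtract the first batch: 14−7=7 responders and 26−13=13 non-responders.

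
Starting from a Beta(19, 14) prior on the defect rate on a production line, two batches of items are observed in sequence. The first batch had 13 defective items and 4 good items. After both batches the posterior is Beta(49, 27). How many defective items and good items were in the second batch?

17 defective items and 9 good items

Sequential conjugate updates are equivalent to a single update on the pooled data, so total successes = posterior α − prior α and total failures = posterior β − prior β.
Total across both batches: 49−19=30 defective items, 27−14=13 good items.
Subtract the first batch: 30−13=17 defective items and 13−4=9 good items.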